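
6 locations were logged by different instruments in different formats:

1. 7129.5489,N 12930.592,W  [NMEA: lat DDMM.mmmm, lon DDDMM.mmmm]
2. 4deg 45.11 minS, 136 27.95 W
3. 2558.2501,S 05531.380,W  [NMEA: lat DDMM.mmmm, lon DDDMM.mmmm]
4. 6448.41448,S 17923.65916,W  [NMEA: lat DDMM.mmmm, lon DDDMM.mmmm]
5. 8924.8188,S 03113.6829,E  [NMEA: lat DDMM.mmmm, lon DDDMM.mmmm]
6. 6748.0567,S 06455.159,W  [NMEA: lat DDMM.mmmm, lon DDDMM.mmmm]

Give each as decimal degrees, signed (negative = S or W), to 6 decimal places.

Point 1:
  Latitude: split at 2 digits → 71° and 29.5489′; 71 + 29.5489/60 = 71.4924817
  N ⇒ keep positive
  λ: split at 3 digits → 129° and 30.592′; 129 + 30.592/60 = 129.5098667
  W → negative
Point 2:
  Latitude: 4 + 45.11/60 = 4.7518333
  S → negative
  Longitude: 136 + 27.95/60 = 136.4658333
  W ⇒ negate
Point 3:
  Lat: split at 2 digits → 25° and 58.2501′; 25 + 58.2501/60 = 25.9708350
  S → negative
  λ: split at 3 digits → 055° and 31.38′; 55 + 31.38/60 = 55.5230000
  W → negative
Point 4:
  Latitude: degrees = first 2 digits = 64, minutes = 48.41448; 64 + 48.41448/60 = 64.8069080
  hemisphere S, so the sign is −
  Longitude: degrees = first 3 digits = 179, minutes = 23.65916; 179 + 23.65916/60 = 179.3943193
  W ⇒ negate
Point 5:
  Latitude: split at 2 digits → 89° and 24.8188′; 89 + 24.8188/60 = 89.4136467
  S → negative
  λ: degrees = first 3 digits = 31, minutes = 13.6829; 31 + 13.6829/60 = 31.2280483
  E ⇒ keep positive
Point 6:
  Latitude: split at 2 digits → 67° and 48.0567′; 67 + 48.0567/60 = 67.8009450
  hemisphere S, so the sign is −
  λ: degrees = first 3 digits = 64, minutes = 55.159; 64 + 55.159/60 = 64.9193167
  hemisphere W, so the sign is −

1. 71.492482, -129.509867
2. -4.751833, -136.465833
3. -25.970835, -55.523000
4. -64.806908, -179.394319
5. -89.413647, 31.228048
6. -67.800945, -64.919317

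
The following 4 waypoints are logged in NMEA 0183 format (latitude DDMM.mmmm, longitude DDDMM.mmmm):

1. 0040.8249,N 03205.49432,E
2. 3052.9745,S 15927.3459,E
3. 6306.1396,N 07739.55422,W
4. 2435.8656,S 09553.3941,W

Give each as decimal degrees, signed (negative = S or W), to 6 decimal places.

1. 0.680415, 32.091572
2. -30.882908, 159.455765
3. 63.102327, -77.659237
4. -24.597760, -95.889902

Point 1:
  Lat: degrees = first 2 digits = 0, minutes = 40.8249; 0 + 40.8249/60 = 0.6804150
  N ⇒ keep positive
  Lon: split at 3 digits → 032° and 5.49432′; 32 + 5.49432/60 = 32.0915720
  E ⇒ keep positive
Point 2:
  Lat: split at 2 digits → 30° and 52.9745′; 30 + 52.9745/60 = 30.8829083
  S → negative
  λ: split at 3 digits → 159° and 27.3459′; 159 + 27.3459/60 = 159.4557650
  E ⇒ keep positive
Point 3:
  φ: degrees = first 2 digits = 63, minutes = 6.1396; 63 + 6.1396/60 = 63.1023267
  N → positive
  λ: split at 3 digits → 077° and 39.55422′; 77 + 39.55422/60 = 77.6592370
  W → negative
Point 4:
  Lat: degrees = first 2 digits = 24, minutes = 35.8656; 24 + 35.8656/60 = 24.5977600
  hemisphere S, so the sign is −
  λ: split at 3 digits → 095° and 53.3941′; 95 + 53.3941/60 = 95.8899017
  W → negative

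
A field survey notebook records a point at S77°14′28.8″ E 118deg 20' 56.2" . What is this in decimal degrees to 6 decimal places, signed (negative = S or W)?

Latitude: 14′ + 28.8″ = 14.48000′; 77 + 14.48000/60 = 77.2413333
S ⇒ negate
Longitude: 118° + 20/60 + 56.2/3600 = 118 + 0.333333 + 0.015611 = 118.3489444
E ⇒ keep positive

-77.241333, 118.348944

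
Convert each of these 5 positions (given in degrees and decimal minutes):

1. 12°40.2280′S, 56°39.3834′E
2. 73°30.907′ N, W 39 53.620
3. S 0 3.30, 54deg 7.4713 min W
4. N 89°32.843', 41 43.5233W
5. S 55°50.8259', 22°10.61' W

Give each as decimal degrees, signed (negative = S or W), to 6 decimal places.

Point 1:
  Lat: 12 + 40.228/60 = 12.6704667
  S → negative
  Lon: 39.3834′ = 0.656390°; total 56.6563900
  E → positive
Point 2:
  Latitude: 73 + 30.907/60 = 73.5151167
  N ⇒ keep positive
  λ: 39 + 53.62/60 = 39.8936667
  hemisphere W, so the sign is −
Point 3:
  Latitude: 0 + 3.3/60 = 0.0550000
  S → negative
  λ: 54 + 7.4713/60 = 54.1245217
  W → negative
Point 4:
  φ: 89 + 32.843/60 = 89.5473833
  N → positive
  Longitude: 41 + 43.5233/60 = 41.7253883
  W ⇒ negate
Point 5:
  φ: 50.8259′ = 0.847098°; total 55.8470983
  hemisphere S, so the sign is −
  λ: 10.61′ = 0.176833°; total 22.1768333
  hemisphere W, so the sign is −

1. -12.670467, 56.656390
2. 73.515117, -39.893667
3. -0.055000, -54.124522
4. 89.547383, -41.725388
5. -55.847098, -22.176833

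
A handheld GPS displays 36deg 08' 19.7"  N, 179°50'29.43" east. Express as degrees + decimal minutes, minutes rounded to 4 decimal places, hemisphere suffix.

36° 8.3283′ N, 179° 50.4905′ E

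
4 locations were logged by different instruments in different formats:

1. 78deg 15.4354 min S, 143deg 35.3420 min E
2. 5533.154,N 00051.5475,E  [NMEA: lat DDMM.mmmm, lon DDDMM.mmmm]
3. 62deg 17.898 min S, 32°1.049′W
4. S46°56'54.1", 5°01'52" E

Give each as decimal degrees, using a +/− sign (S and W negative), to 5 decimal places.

1. -78.25726, 143.58903
2. 55.55257, 0.85913
3. -62.29830, -32.01748
4. -46.94836, 5.03111

Point 1:
  Latitude: 78 + 15.4354/60 = 78.257257
  S ⇒ negate
  λ: 143 + 35.342/60 = 143.589033
  E ⇒ keep positive
Point 2:
  Lat: degrees = first 2 digits = 55, minutes = 33.154; 55 + 33.154/60 = 55.552567
  N → positive
  λ: split at 3 digits → 000° and 51.5475′; 0 + 51.5475/60 = 0.859125
  E → positive
Point 3:
  Lat: 17.898′ = 0.298300°; total 62.298300
  S ⇒ negate
  Longitude: 32 + 1.049/60 = 32.017483
  W ⇒ negate
Point 4:
  Lat: 46 + 56/60 + 54.1/3600 = 46.948361
  S → negative
  Lon: 5 + 1/60 + 52/3600 = 5.031111
  E → positive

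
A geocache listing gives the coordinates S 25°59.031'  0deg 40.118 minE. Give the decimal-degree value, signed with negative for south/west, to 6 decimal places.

φ: 25 + 59.031/60 = 25.9838500
S ⇒ negate
Lon: 40.118′ = 0.668633°; total 0.6686333
E → positive

-25.983850, 0.668633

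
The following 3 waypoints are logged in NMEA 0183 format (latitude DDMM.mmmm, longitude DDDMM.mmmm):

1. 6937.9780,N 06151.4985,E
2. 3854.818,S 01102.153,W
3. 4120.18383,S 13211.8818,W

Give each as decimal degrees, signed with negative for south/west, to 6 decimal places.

1. 69.632967, 61.858308
2. -38.913633, -11.035883
3. -41.336397, -132.198030

Point 1:
  Latitude: degrees = first 2 digits = 69, minutes = 37.978; 69 + 37.978/60 = 69.6329667
  N ⇒ keep positive
  Longitude: degrees = first 3 digits = 61, minutes = 51.4985; 61 + 51.4985/60 = 61.8583083
  E → positive
Point 2:
  Latitude: split at 2 digits → 38° and 54.818′; 38 + 54.818/60 = 38.9136333
  S → negative
  Longitude: split at 3 digits → 011° and 2.153′; 11 + 2.153/60 = 11.0358833
  W ⇒ negate
Point 3:
  φ: split at 2 digits → 41° and 20.18383′; 41 + 20.18383/60 = 41.3363972
  S ⇒ negate
  λ: degrees = first 3 digits = 132, minutes = 11.8818; 132 + 11.8818/60 = 132.1980300
  W → negative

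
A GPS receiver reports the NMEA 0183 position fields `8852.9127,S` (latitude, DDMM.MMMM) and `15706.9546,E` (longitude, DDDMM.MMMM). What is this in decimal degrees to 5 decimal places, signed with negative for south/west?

φ: split at 2 digits → 88° and 52.9127′; 88 + 52.9127/60 = 88.881878
hemisphere S, so the sign is −
λ: split at 3 digits → 157° and 6.9546′; 157 + 6.9546/60 = 157.115910
E ⇒ keep positive

-88.88188, 157.11591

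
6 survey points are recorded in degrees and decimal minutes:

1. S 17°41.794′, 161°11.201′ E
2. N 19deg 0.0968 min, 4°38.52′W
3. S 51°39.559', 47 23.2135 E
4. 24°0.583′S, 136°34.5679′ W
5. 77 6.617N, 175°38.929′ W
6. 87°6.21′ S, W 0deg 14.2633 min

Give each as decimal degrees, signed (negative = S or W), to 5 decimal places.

1. -17.69657, 161.18668
2. 19.00161, -4.64200
3. -51.65932, 47.38689
4. -24.00972, -136.57613
5. 77.11028, -175.64882
6. -87.10350, -0.23772

Point 1:
  φ: 41.794′ = 0.696567°; total 17.696567
  S → negative
  λ: 11.201′ = 0.186683°; total 161.186683
  E → positive
Point 2:
  Latitude: 0.0968′ = 0.001613°; total 19.001613
  N → positive
  λ: 4 + 38.52/60 = 4.642000
  W → negative
Point 3:
  Latitude: 39.559′ = 0.659317°; total 51.659317
  hemisphere S, so the sign is −
  Longitude: 23.2135′ = 0.386892°; total 47.386892
  E → positive
Point 4:
  Latitude: 0.583′ = 0.009717°; total 24.009717
  S → negative
  λ: 34.5679′ = 0.576132°; total 136.576132
  W ⇒ negate
Point 5:
  Lat: 77 + 6.617/60 = 77.110283
  N ⇒ keep positive
  Lon: 38.929′ = 0.648817°; total 175.648817
  W → negative
Point 6:
  φ: 87 + 6.21/60 = 87.103500
  S → negative
  λ: 0 + 14.2633/60 = 0.237722
  W ⇒ negate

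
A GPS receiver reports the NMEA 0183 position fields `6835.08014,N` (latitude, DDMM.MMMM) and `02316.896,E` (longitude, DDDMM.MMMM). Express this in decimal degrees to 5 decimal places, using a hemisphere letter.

68.58467° N, 23.28160° E

Lat: split at 2 digits → 68° and 35.08014′; 68 + 35.08014/60 = 68.584669
λ: degrees = first 3 digits = 23, minutes = 16.896; 23 + 16.896/60 = 23.281600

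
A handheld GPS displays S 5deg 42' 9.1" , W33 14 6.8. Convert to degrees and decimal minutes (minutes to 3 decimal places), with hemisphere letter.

Latitude: 42 + 9.1/60 = 42.15167′
Lon: seconds/60 = 0.11333; minutes = 14 + 0.11333 = 14.11333

5° 42.152′ S, 33° 14.113′ W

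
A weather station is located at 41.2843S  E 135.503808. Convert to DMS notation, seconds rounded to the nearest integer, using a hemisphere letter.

41°17′3″ S, 135°30′14″ E

Lat: 0.284300 × 60 = 17.05800′ → 17′, remainder × 60 = 3.48″
Longitude: whole degrees 135; 30.22848′ → 30′ and 13.71″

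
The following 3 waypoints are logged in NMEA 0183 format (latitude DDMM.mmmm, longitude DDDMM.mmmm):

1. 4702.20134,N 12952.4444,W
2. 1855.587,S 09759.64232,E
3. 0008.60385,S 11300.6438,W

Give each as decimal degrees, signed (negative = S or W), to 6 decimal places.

Point 1:
  φ: split at 2 digits → 47° and 2.20134′; 47 + 2.20134/60 = 47.0366890
  N → positive
  λ: degrees = first 3 digits = 129, minutes = 52.4444; 129 + 52.4444/60 = 129.8740733
  W → negative
Point 2:
  φ: degrees = first 2 digits = 18, minutes = 55.587; 18 + 55.587/60 = 18.9264500
  S ⇒ negate
  Longitude: split at 3 digits → 097° and 59.64232′; 97 + 59.64232/60 = 97.9940387
  E → positive
Point 3:
  Lat: split at 2 digits → 00° and 8.60385′; 0 + 8.60385/60 = 0.1433975
  S ⇒ negate
  Lon: split at 3 digits → 113° and 0.6438′; 113 + 0.6438/60 = 113.0107300
  W → negative

1. 47.036689, -129.874073
2. -18.926450, 97.994039
3. -0.143398, -113.010730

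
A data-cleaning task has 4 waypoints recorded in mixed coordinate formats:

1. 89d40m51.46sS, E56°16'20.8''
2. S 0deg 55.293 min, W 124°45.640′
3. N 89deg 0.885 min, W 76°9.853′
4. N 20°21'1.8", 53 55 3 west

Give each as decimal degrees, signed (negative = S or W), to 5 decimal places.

1. -89.68096, 56.27244
2. -0.92155, -124.76067
3. 89.01475, -76.16422
4. 20.35050, -53.91750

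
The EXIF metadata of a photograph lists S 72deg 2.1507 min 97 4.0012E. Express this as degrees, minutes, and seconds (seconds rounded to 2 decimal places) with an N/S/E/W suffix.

φ: 2.15070′ → 2′ and 0.15070 × 60 = 9.0420″
Lon: fractional minutes 0.00120 × 60 = 0.0720″

72°02′9.04″ S, 97°04′0.07″ E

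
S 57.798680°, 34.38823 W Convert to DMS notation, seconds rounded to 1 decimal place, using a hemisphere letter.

φ: 0.798680 × 60 = 47.92080′ → 47′, remainder × 60 = 55.248″
Lon: 0.388230° → 23.29380′; 0.29380 × 60 = 17.628″

57°47′55.2″ S, 34°23′17.6″ W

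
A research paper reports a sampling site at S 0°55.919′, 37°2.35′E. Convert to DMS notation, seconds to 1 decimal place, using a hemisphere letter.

φ: 55.91900′ → 55′ and 0.91900 × 60 = 55.140″
Longitude: 2.35000′ → 2′ and 0.35000 × 60 = 21.000″

0°55′55.1″ S, 37°02′21.0″ E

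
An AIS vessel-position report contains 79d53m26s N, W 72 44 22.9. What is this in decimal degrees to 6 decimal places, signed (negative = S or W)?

79.890556, -72.739694

Latitude: 79 + 53/60 + 26/3600 = 79.8905556
N ⇒ keep positive
λ: 44′ + 22.9″ = 44.38167′; 72 + 44.38167/60 = 72.7396944
W → negative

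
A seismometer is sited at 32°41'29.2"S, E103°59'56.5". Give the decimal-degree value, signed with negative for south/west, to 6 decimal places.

-32.691444, 103.999028

φ: 32 + 41/60 + 29.2/3600 = 32.6914444
S → negative
λ: 103° + 59/60 + 56.5/3600 = 103 + 0.983333 + 0.015694 = 103.9990278
E → positive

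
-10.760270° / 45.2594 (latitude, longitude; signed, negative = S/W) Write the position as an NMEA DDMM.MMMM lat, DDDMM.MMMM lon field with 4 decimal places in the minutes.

Latitude is negative → S; |value| = 10.760270
Latitude: 10° + 0.760270 × 60 = 10° 45.616200′
Longitude: fractional part 0.259400 → 15.564000 minutes

1045.6162,S / 04515.5640,E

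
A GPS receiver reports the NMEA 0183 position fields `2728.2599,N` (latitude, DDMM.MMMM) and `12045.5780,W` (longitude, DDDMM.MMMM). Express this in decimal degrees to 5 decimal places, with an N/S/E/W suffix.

27.47100° N, 120.75963° W

Lat: split at 2 digits → 27° and 28.2599′; 27 + 28.2599/60 = 27.470998
λ: split at 3 digits → 120° and 45.578′; 120 + 45.578/60 = 120.759633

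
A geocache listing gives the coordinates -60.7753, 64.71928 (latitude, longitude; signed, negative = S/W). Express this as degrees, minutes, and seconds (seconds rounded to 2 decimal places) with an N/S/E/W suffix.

60°46′31.08″ S, 64°43′9.41″ E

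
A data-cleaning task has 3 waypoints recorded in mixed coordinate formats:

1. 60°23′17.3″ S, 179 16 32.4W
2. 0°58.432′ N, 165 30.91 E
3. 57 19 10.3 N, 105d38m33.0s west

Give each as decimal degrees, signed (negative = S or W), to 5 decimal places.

1. -60.38814, -179.27567
2. 0.97387, 165.51517
3. 57.31953, -105.64250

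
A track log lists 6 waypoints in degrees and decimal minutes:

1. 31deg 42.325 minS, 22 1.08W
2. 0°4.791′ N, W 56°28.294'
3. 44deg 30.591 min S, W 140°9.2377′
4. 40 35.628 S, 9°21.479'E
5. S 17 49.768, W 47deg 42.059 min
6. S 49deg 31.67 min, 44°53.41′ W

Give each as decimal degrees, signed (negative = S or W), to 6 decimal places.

1. -31.705417, -22.018000
2. 0.079850, -56.471567
3. -44.509850, -140.153962
4. -40.593800, 9.357983
5. -17.829467, -47.700983
6. -49.527833, -44.890167

Point 1:
  Lat: 31 + 42.325/60 = 31.7054167
  hemisphere S, so the sign is −
  Lon: 1.08′ = 0.018000°; total 22.0180000
  W → negative
Point 2:
  φ: 4.791′ = 0.079850°; total 0.0798500
  N ⇒ keep positive
  λ: 56 + 28.294/60 = 56.4715667
  W → negative
Point 3:
  Latitude: 44 + 30.591/60 = 44.5098500
  S → negative
  Longitude: 9.2377′ = 0.153962°; total 140.1539617
  W ⇒ negate
Point 4:
  φ: 35.628′ = 0.593800°; total 40.5938000
  hemisphere S, so the sign is −
  Longitude: 21.479′ = 0.357983°; total 9.3579833
  E ⇒ keep positive
Point 5:
  Latitude: 49.768′ = 0.829467°; total 17.8294667
  S → negative
  λ: 47 + 42.059/60 = 47.7009833
  W → negative
Point 6:
  φ: 31.67′ = 0.527833°; total 49.5278333
  hemisphere S, so the sign is −
  Lon: 53.41′ = 0.890167°; total 44.8901667
  W → negative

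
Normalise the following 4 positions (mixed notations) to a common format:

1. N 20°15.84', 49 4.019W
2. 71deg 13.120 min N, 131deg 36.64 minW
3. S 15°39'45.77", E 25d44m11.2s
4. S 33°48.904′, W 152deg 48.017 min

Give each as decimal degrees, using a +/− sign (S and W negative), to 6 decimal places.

1. 20.264000, -49.066983
2. 71.218667, -131.610667
3. -15.662714, 25.736444
4. -33.815067, -152.800283

Point 1:
  φ: 20 + 15.84/60 = 20.2640000
  N → positive
  Lon: 4.019′ = 0.066983°; total 49.0669833
  W ⇒ negate
Point 2:
  Latitude: 71 + 13.12/60 = 71.2186667
  N → positive
  Lon: 36.64′ = 0.610667°; total 131.6106667
  W ⇒ negate
Point 3:
  Lat: 15° + 39/60 + 45.77/3600 = 15 + 0.650000 + 0.012714 = 15.6627139
  S ⇒ negate
  λ: 25° + 44/60 + 11.2/3600 = 25 + 0.733333 + 0.003111 = 25.7364444
  E ⇒ keep positive
Point 4:
  φ: 33 + 48.904/60 = 33.8150667
  hemisphere S, so the sign is −
  Longitude: 48.017′ = 0.800283°; total 152.8002833
  W ⇒ negate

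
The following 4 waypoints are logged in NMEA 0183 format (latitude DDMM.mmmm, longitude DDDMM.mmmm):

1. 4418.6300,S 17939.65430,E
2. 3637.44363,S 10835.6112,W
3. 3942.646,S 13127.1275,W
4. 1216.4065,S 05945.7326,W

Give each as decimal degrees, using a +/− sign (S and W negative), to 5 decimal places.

Point 1:
  Latitude: degrees = first 2 digits = 44, minutes = 18.63; 44 + 18.63/60 = 44.310500
  S ⇒ negate
  Longitude: degrees = first 3 digits = 179, minutes = 39.6543; 179 + 39.6543/60 = 179.660905
  E ⇒ keep positive
Point 2:
  Latitude: split at 2 digits → 36° and 37.44363′; 36 + 37.44363/60 = 36.624061
  S ⇒ negate
  Lon: degrees = first 3 digits = 108, minutes = 35.6112; 108 + 35.6112/60 = 108.593520
  W ⇒ negate
Point 3:
  Lat: split at 2 digits → 39° and 42.646′; 39 + 42.646/60 = 39.710767
  S ⇒ negate
  Longitude: split at 3 digits → 131° and 27.1275′; 131 + 27.1275/60 = 131.452125
  W → negative
Point 4:
  φ: split at 2 digits → 12° and 16.4065′; 12 + 16.4065/60 = 12.273442
  hemisphere S, so the sign is −
  Longitude: split at 3 digits → 059° and 45.7326′; 59 + 45.7326/60 = 59.762210
  W → negative

1. -44.31050, 179.66091
2. -36.62406, -108.59352
3. -39.71077, -131.45213
4. -12.27344, -59.76221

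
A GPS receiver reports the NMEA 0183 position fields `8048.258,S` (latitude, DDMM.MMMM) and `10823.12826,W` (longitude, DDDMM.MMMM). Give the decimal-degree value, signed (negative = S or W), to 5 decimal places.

-80.80430, -108.38547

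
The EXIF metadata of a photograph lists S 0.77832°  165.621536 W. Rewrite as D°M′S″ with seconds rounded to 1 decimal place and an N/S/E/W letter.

0°46′42.0″ S, 165°37′17.5″ W

φ: 0.778320 × 60 = 46.69920′ → 46′, remainder × 60 = 41.952″
Lon: 0.621536° → 37.29216′; 0.29216 × 60 = 17.530″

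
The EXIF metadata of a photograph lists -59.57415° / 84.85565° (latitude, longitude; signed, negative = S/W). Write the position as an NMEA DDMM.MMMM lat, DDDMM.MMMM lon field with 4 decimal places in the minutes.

5934.4490,S / 08451.3390,E

Latitude is negative → S; |value| = 59.574150
Lat: fractional part 0.574150 → 34.449000 minutes
λ: minutes = (84.855650 − 84) × 60 = 51.339000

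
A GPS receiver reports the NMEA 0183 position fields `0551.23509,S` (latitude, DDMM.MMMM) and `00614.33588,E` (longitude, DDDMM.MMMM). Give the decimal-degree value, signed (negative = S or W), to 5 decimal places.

Lat: degrees = first 2 digits = 5, minutes = 51.23509; 5 + 51.23509/60 = 5.853918
S ⇒ negate
Lon: split at 3 digits → 006° and 14.33588′; 6 + 14.33588/60 = 6.238931
E ⇒ keep positive

-5.85392, 6.23893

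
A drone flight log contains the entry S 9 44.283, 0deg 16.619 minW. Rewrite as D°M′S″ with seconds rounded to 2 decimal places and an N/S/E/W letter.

9°44′16.98″ S, 0°16′37.14″ W

φ: 44.28300′ → 44′ and 0.28300 × 60 = 16.9800″
Lon: fractional minutes 0.61900 × 60 = 37.1400″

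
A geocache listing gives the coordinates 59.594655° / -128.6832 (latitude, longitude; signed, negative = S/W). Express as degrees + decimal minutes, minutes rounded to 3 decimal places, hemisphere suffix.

φ: 59° + 0.594655 × 60 = 59° 35.67930′
Longitude is negative → W; |value| = 128.683200
Longitude: fractional part 0.683200 → 40.99200 minutes

59° 35.679′ N, 128° 40.992′ W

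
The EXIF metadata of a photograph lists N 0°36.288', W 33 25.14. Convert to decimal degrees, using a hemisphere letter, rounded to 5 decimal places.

0.60480° N, 33.41900° W

Lat: 36.288′ = 0.604800°; total 0.604800
Longitude: 33 + 25.14/60 = 33.419000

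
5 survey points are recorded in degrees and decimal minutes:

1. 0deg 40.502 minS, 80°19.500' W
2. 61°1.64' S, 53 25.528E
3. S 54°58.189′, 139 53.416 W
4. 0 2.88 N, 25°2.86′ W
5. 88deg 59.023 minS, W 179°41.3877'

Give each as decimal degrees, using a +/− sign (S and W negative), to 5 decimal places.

1. -0.67503, -80.32500
2. -61.02733, 53.42547
3. -54.96982, -139.89027
4. 0.04800, -25.04767
5. -88.98372, -179.68980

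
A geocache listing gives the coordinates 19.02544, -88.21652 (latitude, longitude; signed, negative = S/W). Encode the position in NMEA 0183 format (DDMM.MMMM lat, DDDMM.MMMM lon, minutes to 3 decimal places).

1901.526,N / 08812.991,W

φ: fractional part 0.025440 → 1.52640 minutes
Longitude is negative → W; |value| = 88.216520
λ: fractional part 0.216520 → 12.99120 minutes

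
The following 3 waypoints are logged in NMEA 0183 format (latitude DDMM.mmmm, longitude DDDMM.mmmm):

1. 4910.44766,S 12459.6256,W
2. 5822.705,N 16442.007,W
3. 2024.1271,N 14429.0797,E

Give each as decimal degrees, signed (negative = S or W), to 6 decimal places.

Point 1:
  Lat: degrees = first 2 digits = 49, minutes = 10.44766; 49 + 10.44766/60 = 49.1741277
  hemisphere S, so the sign is −
  λ: split at 3 digits → 124° and 59.6256′; 124 + 59.6256/60 = 124.9937600
  hemisphere W, so the sign is −
Point 2:
  Lat: degrees = first 2 digits = 58, minutes = 22.705; 58 + 22.705/60 = 58.3784167
  N → positive
  Longitude: degrees = first 3 digits = 164, minutes = 42.007; 164 + 42.007/60 = 164.7001167
  hemisphere W, so the sign is −
Point 3:
  Latitude: split at 2 digits → 20° and 24.1271′; 20 + 24.1271/60 = 20.4021183
  N → positive
  Longitude: degrees = first 3 digits = 144, minutes = 29.0797; 144 + 29.0797/60 = 144.4846617
  E ⇒ keep positive

1. -49.174128, -124.993760
2. 58.378417, -164.700117
3. 20.402118, 144.484662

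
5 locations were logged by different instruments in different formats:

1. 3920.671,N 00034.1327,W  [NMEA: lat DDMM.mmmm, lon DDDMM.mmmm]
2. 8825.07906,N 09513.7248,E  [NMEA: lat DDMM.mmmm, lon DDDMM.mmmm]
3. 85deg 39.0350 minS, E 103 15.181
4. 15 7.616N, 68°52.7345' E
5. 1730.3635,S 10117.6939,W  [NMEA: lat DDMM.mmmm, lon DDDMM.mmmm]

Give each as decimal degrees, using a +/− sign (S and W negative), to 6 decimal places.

Point 1:
  Lat: degrees = first 2 digits = 39, minutes = 20.671; 39 + 20.671/60 = 39.3445167
  N ⇒ keep positive
  Lon: degrees = first 3 digits = 0, minutes = 34.1327; 0 + 34.1327/60 = 0.5688783
  W ⇒ negate
Point 2:
  Lat: degrees = first 2 digits = 88, minutes = 25.07906; 88 + 25.07906/60 = 88.4179843
  N ⇒ keep positive
  Longitude: degrees = first 3 digits = 95, minutes = 13.7248; 95 + 13.7248/60 = 95.2287467
  E → positive
Point 3:
  φ: 39.035′ = 0.650583°; total 85.6505833
  S → negative
  Longitude: 15.181′ = 0.253017°; total 103.2530167
  E ⇒ keep positive
Point 4:
  Latitude: 15 + 7.616/60 = 15.1269333
  N → positive
  Lon: 68 + 52.7345/60 = 68.8789083
  E → positive
Point 5:
  Lat: degrees = first 2 digits = 17, minutes = 30.3635; 17 + 30.3635/60 = 17.5060583
  hemisphere S, so the sign is −
  Lon: split at 3 digits → 101° and 17.6939′; 101 + 17.6939/60 = 101.2948983
  W ⇒ negate

1. 39.344517, -0.568878
2. 88.417984, 95.228747
3. -85.650583, 103.253017
4. 15.126933, 68.878908
5. -17.506058, -101.294898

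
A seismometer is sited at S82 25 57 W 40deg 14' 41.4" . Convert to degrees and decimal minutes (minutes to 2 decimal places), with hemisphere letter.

Lat: seconds/60 = 0.95000; minutes = 25 + 0.95000 = 25.9500
Longitude: 14 + 41.4/60 = 14.6900′

82° 25.95′ S, 40° 14.69′ W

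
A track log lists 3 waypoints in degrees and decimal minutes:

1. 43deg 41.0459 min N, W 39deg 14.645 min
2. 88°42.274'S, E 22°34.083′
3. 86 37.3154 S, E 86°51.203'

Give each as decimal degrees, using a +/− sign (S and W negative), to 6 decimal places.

Point 1:
  Lat: 43 + 41.0459/60 = 43.6840983
  N ⇒ keep positive
  λ: 39 + 14.645/60 = 39.2440833
  W ⇒ negate
Point 2:
  φ: 88 + 42.274/60 = 88.7045667
  hemisphere S, so the sign is −
  Lon: 22 + 34.083/60 = 22.5680500
  E → positive
Point 3:
  φ: 86 + 37.3154/60 = 86.6219233
  hemisphere S, so the sign is −
  Longitude: 51.203′ = 0.853383°; total 86.8533833
  E ⇒ keep positive

1. 43.684098, -39.244083
2. -88.704567, 22.568050
3. -86.621923, 86.853383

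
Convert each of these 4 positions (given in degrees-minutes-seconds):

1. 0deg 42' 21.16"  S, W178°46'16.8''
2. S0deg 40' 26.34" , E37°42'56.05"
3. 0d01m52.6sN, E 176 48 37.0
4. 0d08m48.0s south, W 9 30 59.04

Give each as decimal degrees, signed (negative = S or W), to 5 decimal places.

Point 1:
  Lat: 0 + 42/60 + 21.16/3600 = 0.705878
  hemisphere S, so the sign is −
  Lon: 178° + 46/60 + 16.8/3600 = 178 + 0.766667 + 0.004667 = 178.771333
  hemisphere W, so the sign is −
Point 2:
  Latitude: 40′ + 26.34″ = 40.43900′; 0 + 40.43900/60 = 0.673983
  S ⇒ negate
  Longitude: 37 + 42/60 + 56.05/3600 = 37.715569
  E ⇒ keep positive
Point 3:
  Lat: 0° + 1/60 + 52.6/3600 = 0 + 0.016667 + 0.014611 = 0.031278
  N ⇒ keep positive
  Lon: 176 + 48/60 + 37/3600 = 176.810278
  E ⇒ keep positive
Point 4:
  φ: 0 + 8/60 + 48/3600 = 0.146667
  S → negative
  λ: 9 + 30/60 + 59.04/3600 = 9.516400
  hemisphere W, so the sign is −

1. -0.70588, -178.77133
2. -0.67398, 37.71557
3. 0.03128, 176.81028
4. -0.14667, -9.51640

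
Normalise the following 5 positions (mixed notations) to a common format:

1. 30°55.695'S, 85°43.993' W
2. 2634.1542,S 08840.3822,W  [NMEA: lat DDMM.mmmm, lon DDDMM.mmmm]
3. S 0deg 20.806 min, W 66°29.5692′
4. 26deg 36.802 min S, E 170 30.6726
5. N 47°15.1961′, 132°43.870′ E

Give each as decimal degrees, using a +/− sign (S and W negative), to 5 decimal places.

1. -30.92825, -85.73322
2. -26.56924, -88.67304
3. -0.34677, -66.49282
4. -26.61337, 170.51121
5. 47.25327, 132.73117

Point 1:
  φ: 55.695′ = 0.928250°; total 30.928250
  hemisphere S, so the sign is −
  Lon: 43.993′ = 0.733217°; total 85.733217
  W ⇒ negate
Point 2:
  Lat: split at 2 digits → 26° and 34.1542′; 26 + 34.1542/60 = 26.569237
  S ⇒ negate
  Lon: split at 3 digits → 088° and 40.3822′; 88 + 40.3822/60 = 88.673037
  W ⇒ negate
Point 3:
  φ: 20.806′ = 0.346767°; total 0.346767
  S ⇒ negate
  Longitude: 66 + 29.5692/60 = 66.492820
  W ⇒ negate
Point 4:
  Latitude: 26 + 36.802/60 = 26.613367
  hemisphere S, so the sign is −
  Lon: 170 + 30.6726/60 = 170.511210
  E → positive
Point 5:
  φ: 47 + 15.1961/60 = 47.253268
  N → positive
  λ: 132 + 43.87/60 = 132.731167
  E → positive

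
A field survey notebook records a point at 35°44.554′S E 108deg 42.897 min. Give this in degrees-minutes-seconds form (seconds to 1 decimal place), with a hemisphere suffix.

35°44′33.2″ S, 108°42′53.8″ E

Latitude: 44.55400′ → 44′ and 0.55400 × 60 = 33.240″
Lon: 42.89700′ → 42′ and 0.89700 × 60 = 53.820″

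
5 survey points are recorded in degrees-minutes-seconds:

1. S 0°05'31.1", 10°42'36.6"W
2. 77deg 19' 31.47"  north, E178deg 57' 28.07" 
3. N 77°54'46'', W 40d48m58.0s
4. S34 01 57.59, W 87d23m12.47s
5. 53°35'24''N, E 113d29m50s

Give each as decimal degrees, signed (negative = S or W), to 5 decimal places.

Point 1:
  φ: 5′ + 31.1″ = 5.51833′; 0 + 5.51833/60 = 0.091972
  S ⇒ negate
  Longitude: 10 + 42/60 + 36.6/3600 = 10.710167
  W ⇒ negate
Point 2:
  φ: 77 + 19/60 + 31.47/3600 = 77.325408
  N ⇒ keep positive
  Lon: 178° + 57/60 + 28.07/3600 = 178 + 0.950000 + 0.007797 = 178.957797
  E → positive
Point 3:
  Latitude: 54′ + 46″ = 54.76667′; 77 + 54.76667/60 = 77.912778
  N → positive
  λ: 48′ + 58″ = 48.96667′; 40 + 48.96667/60 = 40.816111
  W ⇒ negate
Point 4:
  Latitude: 34 + 1/60 + 57.59/3600 = 34.032664
  hemisphere S, so the sign is −
  Longitude: 87 + 23/60 + 12.47/3600 = 87.386797
  W ⇒ negate
Point 5:
  Lat: 35′ + 24″ = 35.40000′; 53 + 35.40000/60 = 53.590000
  N → positive
  λ: 29′ + 50″ = 29.83333′; 113 + 29.83333/60 = 113.497222
  E → positive

1. -0.09197, -10.71017
2. 77.32541, 178.95780
3. 77.91278, -40.81611
4. -34.03266, -87.38680
5. 53.59000, 113.49722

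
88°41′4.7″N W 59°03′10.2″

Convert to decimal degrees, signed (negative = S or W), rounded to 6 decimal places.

88.684639, -59.052833

φ: 88° + 41/60 + 4.7/3600 = 88 + 0.683333 + 0.001306 = 88.6846389
N ⇒ keep positive
Longitude: 3′ + 10.2″ = 3.17000′; 59 + 3.17000/60 = 59.0528333
hemisphere W, so the sign is −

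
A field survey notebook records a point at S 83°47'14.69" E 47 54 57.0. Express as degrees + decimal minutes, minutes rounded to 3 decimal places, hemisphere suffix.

83° 47.245′ S, 47° 54.950′ E

Latitude: seconds/60 = 0.24483; minutes = 47 + 0.24483 = 47.24483
λ: seconds/60 = 0.95000; minutes = 54 + 0.95000 = 54.95000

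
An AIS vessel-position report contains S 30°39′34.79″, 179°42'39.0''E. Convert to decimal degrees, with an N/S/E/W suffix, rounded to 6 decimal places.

φ: 30 + 39/60 + 34.79/3600 = 30.6596639
Lon: 179° + 42/60 + 39/3600 = 179 + 0.700000 + 0.010833 = 179.7108333

30.659664° S, 179.710833° E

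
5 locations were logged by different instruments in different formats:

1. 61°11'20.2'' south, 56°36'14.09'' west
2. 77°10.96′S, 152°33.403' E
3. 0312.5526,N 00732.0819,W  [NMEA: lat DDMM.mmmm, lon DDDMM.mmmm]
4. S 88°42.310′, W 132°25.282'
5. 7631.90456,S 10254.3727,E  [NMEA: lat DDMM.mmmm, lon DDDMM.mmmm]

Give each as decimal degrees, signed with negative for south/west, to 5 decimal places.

Point 1:
  φ: 61° + 11/60 + 20.2/3600 = 61 + 0.183333 + 0.005611 = 61.188944
  S → negative
  Longitude: 56 + 36/60 + 14.09/3600 = 56.603914
  W ⇒ negate
Point 2:
  φ: 10.96′ = 0.182667°; total 77.182667
  S → negative
  Longitude: 152 + 33.403/60 = 152.556717
  E ⇒ keep positive
Point 3:
  φ: split at 2 digits → 03° and 12.5526′; 3 + 12.5526/60 = 3.209210
  N → positive
  Longitude: split at 3 digits → 007° and 32.0819′; 7 + 32.0819/60 = 7.534698
  W → negative
Point 4:
  Latitude: 88 + 42.31/60 = 88.705167
  hemisphere S, so the sign is −
  Lon: 25.282′ = 0.421367°; total 132.421367
  W → negative
Point 5:
  Lat: split at 2 digits → 76° and 31.90456′; 76 + 31.90456/60 = 76.531743
  S → negative
  Longitude: split at 3 digits → 102° and 54.3727′; 102 + 54.3727/60 = 102.906212
  E ⇒ keep positive

1. -61.18894, -56.60391
2. -77.18267, 152.55672
3. 3.20921, -7.53470
4. -88.70517, -132.42137
5. -76.53174, 102.90621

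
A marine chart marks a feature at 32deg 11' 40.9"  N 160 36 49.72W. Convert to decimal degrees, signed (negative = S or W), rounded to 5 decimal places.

Lat: 32 + 11/60 + 40.9/3600 = 32.194694
N → positive
Lon: 36′ + 49.72″ = 36.82867′; 160 + 36.82867/60 = 160.613811
W → negative

32.19469, -160.61381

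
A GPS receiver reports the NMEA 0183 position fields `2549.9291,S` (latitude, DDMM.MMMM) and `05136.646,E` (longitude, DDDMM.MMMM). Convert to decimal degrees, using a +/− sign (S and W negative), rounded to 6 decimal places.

Lat: degrees = first 2 digits = 25, minutes = 49.9291; 25 + 49.9291/60 = 25.8321517
S → negative
Longitude: degrees = first 3 digits = 51, minutes = 36.646; 51 + 36.646/60 = 51.6107667
E ⇒ keep positive

-25.832152, 51.610767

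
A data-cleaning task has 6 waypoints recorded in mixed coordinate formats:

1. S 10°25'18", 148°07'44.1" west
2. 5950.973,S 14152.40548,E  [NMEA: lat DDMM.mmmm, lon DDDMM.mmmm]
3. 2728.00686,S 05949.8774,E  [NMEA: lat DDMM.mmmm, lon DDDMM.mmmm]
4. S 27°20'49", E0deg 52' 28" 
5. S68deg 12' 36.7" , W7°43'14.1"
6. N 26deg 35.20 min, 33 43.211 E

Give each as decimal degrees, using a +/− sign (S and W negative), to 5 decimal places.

1. -10.42167, -148.12892
2. -59.84955, 141.87342
3. -27.46678, 59.83129
4. -27.34694, 0.87444
5. -68.21019, -7.72058
6. 26.58667, 33.72018

Point 1:
  Latitude: 25′ + 18″ = 25.30000′; 10 + 25.30000/60 = 10.421667
  S → negative
  Lon: 148 + 7/60 + 44.1/3600 = 148.128917
  hemisphere W, so the sign is −
Point 2:
  Lat: degrees = first 2 digits = 59, minutes = 50.973; 59 + 50.973/60 = 59.849550
  hemisphere S, so the sign is −
  Lon: degrees = first 3 digits = 141, minutes = 52.40548; 141 + 52.40548/60 = 141.873425
  E → positive
Point 3:
  φ: degrees = first 2 digits = 27, minutes = 28.00686; 27 + 28.00686/60 = 27.466781
  hemisphere S, so the sign is −
  Lon: split at 3 digits → 059° and 49.8774′; 59 + 49.8774/60 = 59.831290
  E ⇒ keep positive
Point 4:
  φ: 27 + 20/60 + 49/3600 = 27.346944
  hemisphere S, so the sign is −
  Longitude: 52′ + 28″ = 52.46667′; 0 + 52.46667/60 = 0.874444
  E ⇒ keep positive
Point 5:
  Lat: 68° + 12/60 + 36.7/3600 = 68 + 0.200000 + 0.010194 = 68.210194
  S → negative
  Lon: 7 + 43/60 + 14.1/3600 = 7.720583
  hemisphere W, so the sign is −
Point 6:
  Latitude: 35.2′ = 0.586667°; total 26.586667
  N ⇒ keep positive
  λ: 33 + 43.211/60 = 33.720183
  E ⇒ keep positive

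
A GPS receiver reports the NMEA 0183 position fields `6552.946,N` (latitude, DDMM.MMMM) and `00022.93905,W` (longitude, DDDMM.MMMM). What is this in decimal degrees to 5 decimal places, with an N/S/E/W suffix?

Lat: degrees = first 2 digits = 65, minutes = 52.946; 65 + 52.946/60 = 65.882433
Longitude: split at 3 digits → 000° and 22.93905′; 0 + 22.93905/60 = 0.382318

65.88243° N, 0.38232° W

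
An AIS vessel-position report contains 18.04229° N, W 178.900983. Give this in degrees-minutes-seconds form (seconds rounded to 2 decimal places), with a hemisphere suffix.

18°02′32.24″ N, 178°54′3.54″ W

φ: 0.042290 × 60 = 2.53740′ → 2′, remainder × 60 = 32.2440″
Longitude: 0.900983 × 60 = 54.05898′ → 54′, remainder × 60 = 3.5388″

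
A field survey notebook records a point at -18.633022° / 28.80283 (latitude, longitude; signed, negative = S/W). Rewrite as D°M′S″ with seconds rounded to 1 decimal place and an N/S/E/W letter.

Latitude is negative → S; |value| = 18.633022
φ: whole degrees 18; 37.98132′ → 37′ and 58.879″
Lon: 0.802830° → 48.16980′; 0.16980 × 60 = 10.188″

18°37′58.9″ S, 28°48′10.2″ E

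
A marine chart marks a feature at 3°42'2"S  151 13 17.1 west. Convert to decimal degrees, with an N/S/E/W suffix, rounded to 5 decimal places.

Latitude: 3 + 42/60 + 2/3600 = 3.700556
Lon: 151 + 13/60 + 17.1/3600 = 151.221417

3.70056° S, 151.22142° W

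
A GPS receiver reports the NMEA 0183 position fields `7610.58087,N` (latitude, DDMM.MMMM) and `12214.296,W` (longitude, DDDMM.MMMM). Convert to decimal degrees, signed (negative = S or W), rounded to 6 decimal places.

Latitude: degrees = first 2 digits = 76, minutes = 10.58087; 76 + 10.58087/60 = 76.1763478
N ⇒ keep positive
Lon: split at 3 digits → 122° and 14.296′; 122 + 14.296/60 = 122.2382667
W ⇒ negate

76.176348, -122.238267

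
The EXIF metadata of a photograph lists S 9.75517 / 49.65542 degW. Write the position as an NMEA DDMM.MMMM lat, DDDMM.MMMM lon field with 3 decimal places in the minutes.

0945.310,S / 04939.325,W

φ: minutes = (9.755170 − 9) × 60 = 45.31020
Longitude: fractional part 0.655420 → 39.32520 minutes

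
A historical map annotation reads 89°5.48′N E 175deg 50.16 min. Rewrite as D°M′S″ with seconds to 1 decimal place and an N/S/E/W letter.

89°05′28.8″ N, 175°50′9.6″ E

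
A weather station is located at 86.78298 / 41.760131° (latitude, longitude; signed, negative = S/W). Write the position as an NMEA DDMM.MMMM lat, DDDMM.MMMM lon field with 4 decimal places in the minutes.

φ: minutes = (86.782980 − 86) × 60 = 46.978800
Lon: 41° + 0.760131 × 60 = 41° 45.607860′

8646.9788,N / 04145.6079,E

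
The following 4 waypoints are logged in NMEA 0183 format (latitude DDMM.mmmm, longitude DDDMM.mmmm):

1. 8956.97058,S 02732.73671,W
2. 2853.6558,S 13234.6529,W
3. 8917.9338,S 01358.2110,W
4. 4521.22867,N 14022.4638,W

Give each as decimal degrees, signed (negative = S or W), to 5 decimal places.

1. -89.94951, -27.54561
2. -28.89426, -132.57755
3. -89.29890, -13.97018
4. 45.35381, -140.37440

Point 1:
  Lat: degrees = first 2 digits = 89, minutes = 56.97058; 89 + 56.97058/60 = 89.949510
  S → negative
  Longitude: degrees = first 3 digits = 27, minutes = 32.73671; 27 + 32.73671/60 = 27.545612
  hemisphere W, so the sign is −
Point 2:
  Latitude: split at 2 digits → 28° and 53.6558′; 28 + 53.6558/60 = 28.894263
  S ⇒ negate
  Longitude: degrees = first 3 digits = 132, minutes = 34.6529; 132 + 34.6529/60 = 132.577548
  hemisphere W, so the sign is −
Point 3:
  φ: split at 2 digits → 89° and 17.9338′; 89 + 17.9338/60 = 89.298897
  S → negative
  λ: degrees = first 3 digits = 13, minutes = 58.211; 13 + 58.211/60 = 13.970183
  W ⇒ negate
Point 4:
  Lat: split at 2 digits → 45° and 21.22867′; 45 + 21.22867/60 = 45.353811
  N ⇒ keep positive
  Lon: degrees = first 3 digits = 140, minutes = 22.4638; 140 + 22.4638/60 = 140.374397
  W ⇒ negate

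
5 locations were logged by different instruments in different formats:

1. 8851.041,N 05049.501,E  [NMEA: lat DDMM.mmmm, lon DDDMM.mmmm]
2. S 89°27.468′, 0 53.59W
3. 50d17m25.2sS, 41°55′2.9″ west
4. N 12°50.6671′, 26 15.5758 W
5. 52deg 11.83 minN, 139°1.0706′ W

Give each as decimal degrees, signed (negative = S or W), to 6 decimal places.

1. 88.850683, 50.825017
2. -89.457800, -0.893167
3. -50.290333, -41.917472
4. 12.844452, -26.259597
5. 52.197167, -139.017843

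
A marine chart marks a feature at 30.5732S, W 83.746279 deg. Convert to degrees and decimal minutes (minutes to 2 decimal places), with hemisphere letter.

30° 34.39′ S, 83° 44.78′ W

Latitude: 30° + 0.573200 × 60 = 30° 34.3920′
λ: 83° + 0.746279 × 60 = 83° 44.7767′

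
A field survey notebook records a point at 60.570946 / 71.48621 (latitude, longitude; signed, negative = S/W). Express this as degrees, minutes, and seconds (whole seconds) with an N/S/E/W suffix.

Latitude: whole degrees 60; 34.25676′ → 34′ and 15.41″
Longitude: whole degrees 71; 29.17260′ → 29′ and 10.36″

60°34′15″ N, 71°29′10″ E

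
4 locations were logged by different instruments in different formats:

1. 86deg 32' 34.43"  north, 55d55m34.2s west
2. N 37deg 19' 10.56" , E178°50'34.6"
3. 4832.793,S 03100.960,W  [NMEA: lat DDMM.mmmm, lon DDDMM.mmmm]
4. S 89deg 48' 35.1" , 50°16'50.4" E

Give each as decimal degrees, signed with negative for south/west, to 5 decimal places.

Point 1:
  φ: 32′ + 34.43″ = 32.57383′; 86 + 32.57383/60 = 86.542897
  N ⇒ keep positive
  Longitude: 55° + 55/60 + 34.2/3600 = 55 + 0.916667 + 0.009500 = 55.926167
  W ⇒ negate
Point 2:
  Latitude: 19′ + 10.56″ = 19.17600′; 37 + 19.17600/60 = 37.319600
  N → positive
  Longitude: 178° + 50/60 + 34.6/3600 = 178 + 0.833333 + 0.009611 = 178.842944
  E → positive
Point 3:
  φ: split at 2 digits → 48° and 32.793′; 48 + 32.793/60 = 48.546550
  S → negative
  λ: degrees = first 3 digits = 31, minutes = 0.96; 31 + 0.96/60 = 31.016000
  hemisphere W, so the sign is −
Point 4:
  φ: 89° + 48/60 + 35.1/3600 = 89 + 0.800000 + 0.009750 = 89.809750
  S → negative
  Longitude: 16′ + 50.4″ = 16.84000′; 50 + 16.84000/60 = 50.280667
  E → positive

1. 86.54290, -55.92617
2. 37.31960, 178.84294
3. -48.54655, -31.01600
4. -89.80975, 50.28067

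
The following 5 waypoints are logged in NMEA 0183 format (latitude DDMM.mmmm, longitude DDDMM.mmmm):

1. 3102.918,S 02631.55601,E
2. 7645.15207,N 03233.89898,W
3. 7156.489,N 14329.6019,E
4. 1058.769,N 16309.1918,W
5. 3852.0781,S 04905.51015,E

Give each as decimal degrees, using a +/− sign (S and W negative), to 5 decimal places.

Point 1:
  Lat: split at 2 digits → 31° and 2.918′; 31 + 2.918/60 = 31.048633
  S ⇒ negate
  λ: degrees = first 3 digits = 26, minutes = 31.55601; 26 + 31.55601/60 = 26.525934
  E → positive
Point 2:
  Lat: split at 2 digits → 76° and 45.15207′; 76 + 45.15207/60 = 76.752535
  N ⇒ keep positive
  Longitude: split at 3 digits → 032° and 33.89898′; 32 + 33.89898/60 = 32.564983
  hemisphere W, so the sign is −
Point 3:
  φ: degrees = first 2 digits = 71, minutes = 56.489; 71 + 56.489/60 = 71.941483
  N ⇒ keep positive
  λ: degrees = first 3 digits = 143, minutes = 29.6019; 143 + 29.6019/60 = 143.493365
  E → positive
Point 4:
  φ: split at 2 digits → 10° and 58.769′; 10 + 58.769/60 = 10.979483
  N → positive
  Lon: split at 3 digits → 163° and 9.1918′; 163 + 9.1918/60 = 163.153197
  hemisphere W, so the sign is −
Point 5:
  Lat: degrees = first 2 digits = 38, minutes = 52.0781; 38 + 52.0781/60 = 38.867968
  S ⇒ negate
  λ: split at 3 digits → 049° and 5.51015′; 49 + 5.51015/60 = 49.091836
  E → positive

1. -31.04863, 26.52593
2. 76.75253, -32.56498
3. 71.94148, 143.49337
4. 10.97948, -163.15320
5. -38.86797, 49.09184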